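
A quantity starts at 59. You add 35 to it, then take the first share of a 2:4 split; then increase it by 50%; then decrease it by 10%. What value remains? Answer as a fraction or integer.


Start with 59.
Step 1: Add 35: 59+35=94; split 2:4 first = 94*2/6 = 94/3
Step 2: Increase by 50%: 94/3 * 150/100 = 47
Step 3: Decrease by 10%: 47 * 90/100 = 423/10
Final result = 423/10

423/10


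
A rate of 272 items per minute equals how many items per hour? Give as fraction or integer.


Converting from per minute to per hour
Rate = 272 items per minute
Multiply by 60: 272 * 60
= 16320 items per hour

16320


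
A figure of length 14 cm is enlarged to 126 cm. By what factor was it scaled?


Original length = 14 cm
Scaled length = 126 cm
Scale factor = 126 / 14
= 9

9


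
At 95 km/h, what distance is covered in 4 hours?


Using distance = speed * time
Speed = 95 km/h
Time = 4 hours
Distance = 95 * 4
= 380 km

380


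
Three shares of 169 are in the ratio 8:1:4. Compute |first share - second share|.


Total parts = 8 + 1 + 4 = 13
Value per part = 169 / 13 = 13
Shares: 8*13=104, 1*13=13, 4*13=52
First share = 104, second share = 13
Difference = |104 - 13| = 91

91


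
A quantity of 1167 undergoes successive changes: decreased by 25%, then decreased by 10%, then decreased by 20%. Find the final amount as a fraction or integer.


Start: 1167
Step 1: decrease by 25% => multiply by 75/100
  1167 * 75/100 = 3501/4
Step 2: decrease by 10% => multiply by 90/100
  3501/4 * 90/100 = 31509/40
Step 3: decrease by 20% => multiply by 80/100
  31509/40 * 80/100 = 31509/50
Final value = 31509/50

31509/50


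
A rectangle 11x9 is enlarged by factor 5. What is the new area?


Original dimensions: 11 x 9
Enlargement factor = 5
New width = 11 * 5 = 55
New height = 9 * 5 = 45
New area = 55 * 45 = 2475

2475


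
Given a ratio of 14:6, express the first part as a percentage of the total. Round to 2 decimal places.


Total parts = 14 + 6 = 20
First part fraction = 14/20
Percentage = (14/20) * 100
= 0.7 * 100
= 70.00%

70.00


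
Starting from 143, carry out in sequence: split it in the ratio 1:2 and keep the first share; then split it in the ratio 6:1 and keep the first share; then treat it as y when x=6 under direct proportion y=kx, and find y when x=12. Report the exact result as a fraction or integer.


Start with 143.
Step 1: Split 1:2, first share = 143 * 1/3 = 143/3
Step 2: Split 6:1, first share = 143/3 * 6/7 = 286/7
Step 3: Direct prop: k = (286/7)/6; new y = k*12 = 286/7*12/6 = 572/7
Final result = 572/7

572/7


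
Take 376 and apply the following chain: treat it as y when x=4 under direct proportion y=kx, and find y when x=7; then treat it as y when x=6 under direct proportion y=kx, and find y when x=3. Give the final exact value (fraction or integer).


Start with 376.
Step 1: Direct prop: k = (376)/4; new y = k*7 = 376*7/4 = 658
Step 2: Direct prop: k = (658)/6; new y = k*3 = 658*3/6 = 329
Final result = 329

329


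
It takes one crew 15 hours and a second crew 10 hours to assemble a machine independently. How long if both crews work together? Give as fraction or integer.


Rate of A = 1/15 job per hour
Rate of B = 1/10 job per hour
Combined rate = 1/15 + 1/10
Find common denominator: (10 + 15)/(15*10) = 25/150
Combined rate = 1/6 job per hour
Time together = 1 / (1/6) = 6 hours

6


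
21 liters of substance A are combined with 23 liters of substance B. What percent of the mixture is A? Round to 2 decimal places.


Volume of A = 21 L
Volume of B = 23 L
Total volume = 21 + 23 = 44 L
Percentage of A = (21/44) * 100
= 47.73%

47.73


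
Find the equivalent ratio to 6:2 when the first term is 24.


Original ratio: 6:2
First term target: 24
Scale factor = 24 / 6 = 4
Multiply second term: 2 * 4 = 8
Equivalent ratio = 24:8

24:8


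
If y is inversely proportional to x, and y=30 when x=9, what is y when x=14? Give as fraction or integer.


Inverse proportion: y = k/x
Find k: k = 9 * 30 = 270
Compute y at x=14: y = 270/14
y = 135/7

135/7


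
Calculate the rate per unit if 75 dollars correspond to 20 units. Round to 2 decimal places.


Total dollars = 75
Number of units = 20
Unit rate = 75 / 20
= 3.75 dollars per unit

3.75


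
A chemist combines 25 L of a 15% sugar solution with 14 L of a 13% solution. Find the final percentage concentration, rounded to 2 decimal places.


Solute in mixture 1 = 15% of 25 L = 25*15/100 = 15/4 L
Solute in mixture 2 = 13% of 14 L = 14*13/100 = 91/50 L
Total solute = 15/4 + 91/50 = 557/100 L
Total volume = 25 + 14 = 39 L
Final concentration = 557/100/39 * 100 = 14.28%

14.28


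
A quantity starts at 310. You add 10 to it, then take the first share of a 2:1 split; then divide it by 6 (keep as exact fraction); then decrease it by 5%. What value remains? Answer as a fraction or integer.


Start with 310.
Step 1: Add 10: 310+10=320; split 2:1 first = 320*2/3 = 640/3
Step 2: Divide by 6: 640/3 / 6 = 320/9
Step 3: Decrease by 5%: 320/9 * 95/100 = 304/9
Final result = 304/9

304/9


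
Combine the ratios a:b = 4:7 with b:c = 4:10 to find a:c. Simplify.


Given a:b = 4:7 and b:c = 4:10
Make b consistent. Multiply first ratio by 4: a:b = 16:28
Multiply second ratio by 7: b:c = 28:70
Now b = 28 in both, so a:b:c = 16:28:70
Therefore a:c = 16:70
Simplify by GCD: a:c = 8:35

8:35


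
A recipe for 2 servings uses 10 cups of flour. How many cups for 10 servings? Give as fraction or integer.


Original: 10 cups for 2 servings
Target servings = 10
Scaling factor = 10/2
New amount = 10 * 10/2
= 100/2
= 50 cups

50


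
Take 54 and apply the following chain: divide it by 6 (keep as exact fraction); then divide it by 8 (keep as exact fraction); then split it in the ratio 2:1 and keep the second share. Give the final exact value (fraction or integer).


Start with 54.
Step 1: Divide by 6: 54 / 6 = 9
Step 2: Divide by 8: 9 / 8 = 9/8
Step 3: Split 2:1, second share = 9/8 * 1/3 = 3/8
Final result = 3/8

3/8


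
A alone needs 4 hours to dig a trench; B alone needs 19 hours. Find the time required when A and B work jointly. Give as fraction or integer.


Rate of A = 1/4 job per hour
Rate of B = 1/19 job per hour
Combined rate = 1/4 + 1/19
Find common denominator: (19 + 4)/(4*19) = 23/76
Combined rate = 23/76 job per hour
Time together = 1 / (23/76) = 76/23 hours

76/23


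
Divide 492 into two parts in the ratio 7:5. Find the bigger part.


Total parts = 7 + 5 = 12
Value per part = 492 / 12 = 41
First share = 7 * 41 = 287
Second share = 5 * 41 = 205
Larger share = 287

287


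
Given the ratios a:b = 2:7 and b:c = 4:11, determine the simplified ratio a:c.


Given a:b = 2:7 and b:c = 4:11
Make b consistent. Multiply first ratio by 4: a:b = 8:28
Multiply second ratio by 7: b:c = 28:77
Now b = 28 in both, so a:b:c = 8:28:77
Therefore a:c = 8:77
Simplify by GCD: a:c = 8:77

8:77


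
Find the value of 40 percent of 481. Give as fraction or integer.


Compute 40% of 481
Convert percentage: 40% = 40/100
Multiply: 481 * 40/100
= 19240/100
= 962/5

962/5


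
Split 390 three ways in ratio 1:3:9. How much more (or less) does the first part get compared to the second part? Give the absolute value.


Total parts = 1 + 3 + 9 = 13
Value per part = 390 / 13 = 30
Shares: 1*30=30, 3*30=90, 9*30=270
First share = 30, second share = 90
Difference = |30 - 90| = 60

60


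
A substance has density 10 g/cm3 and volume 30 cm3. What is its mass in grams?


Using mass = density * volume
Density = 10 g/cm3
Volume = 30 cm3
Mass = 10 * 30
= 300 g

300


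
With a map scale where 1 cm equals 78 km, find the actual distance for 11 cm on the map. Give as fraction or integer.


Map scale: 1 cm = 78 km
Measured distance on map = 11 cm
Set up proportion: 11 * 78 / 1
= 858 / 1
= 858 km

858


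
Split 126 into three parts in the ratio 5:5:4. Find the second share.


Ratio = 5:5:4
Total parts = 5 + 5 + 4 = 14
Value per part = 126 / 14 = 9
First share = 5 * 9 = 45
Middle share = 5 * 9 = 45
Third share = 4 * 9 = 36

45


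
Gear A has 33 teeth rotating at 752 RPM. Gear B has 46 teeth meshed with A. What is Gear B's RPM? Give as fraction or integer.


Gear ratio: teeth_A * RPM_A = teeth_B * RPM_B
33 * 752 = 46 * RPM_B
24816 = 46 * RPM_B
RPM_B = 24816 / 46
RPM_B = 12408/23

12408/23


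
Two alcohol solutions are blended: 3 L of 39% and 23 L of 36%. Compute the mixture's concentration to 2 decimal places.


Solute in mixture 1 = 39% of 3 L = 3*39/100 = 117/100 L
Solute in mixture 2 = 36% of 23 L = 23*36/100 = 207/25 L
Total solute = 117/100 + 207/25 = 189/20 L
Total volume = 3 + 23 = 26 L
Final concentration = 189/20/26 * 100 = 36.35%

36.35


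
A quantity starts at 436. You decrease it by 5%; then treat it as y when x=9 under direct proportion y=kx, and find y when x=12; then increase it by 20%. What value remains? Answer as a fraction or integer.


Start with 436.
Step 1: Decrease by 5%: 436 * 95/100 = 2071/5
Step 2: Direct prop: k = (2071/5)/9; new y = k*12 = 2071/5*12/9 = 8284/15
Step 3: Increase by 20%: 8284/15 * 120/100 = 16568/25
Final result = 16568/25

16568/25


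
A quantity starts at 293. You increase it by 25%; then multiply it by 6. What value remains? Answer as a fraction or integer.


Start with 293.
Step 1: Increase by 25%: 293 * 125/100 = 1465/4
Step 2: Multiply by 6: 1465/4 * 6 = 4395/2
Final result = 4395/2

4395/2


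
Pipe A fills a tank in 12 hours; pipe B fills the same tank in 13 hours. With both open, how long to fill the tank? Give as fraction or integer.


Rate of A = 1/12 job per hour
Rate of B = 1/13 job per hour
Combined rate = 1/12 + 1/13
Find common denominator: (13 + 12)/(12*13) = 25/156
Combined rate = 25/156 job per hour
Time together = 1 / (25/156) = 156/25 hours

156/25


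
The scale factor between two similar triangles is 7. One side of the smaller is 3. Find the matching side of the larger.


Similar triangles have proportional sides
Scale factor = 7
Smaller side = 3
Corresponding larger side = 3 * 7
= 21

21


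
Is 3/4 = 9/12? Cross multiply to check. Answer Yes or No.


Cross multiply to check 3/4 = 9/12
Left cross product: 3 * 12 = 36
Right cross product: 4 * 9 = 36
36 = 36
Equal, so proportions match => Yes

Yes


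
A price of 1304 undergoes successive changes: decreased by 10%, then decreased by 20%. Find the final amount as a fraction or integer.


Start: 1304
Step 1: decrease by 10% => multiply by 90/100
  1304 * 90/100 = 5868/5
Step 2: decrease by 20% => multiply by 80/100
  5868/5 * 80/100 = 23472/25
Final value = 23472/25

23472/25


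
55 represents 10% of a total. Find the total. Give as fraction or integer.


Given: 55 is 10% of the whole
Set up: 55 = 10/100 * whole
whole = 55 * 100 / 10
whole = 5500 / 10
whole = 550

550


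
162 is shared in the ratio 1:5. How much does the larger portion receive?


Total parts = 1 + 5 = 6
Value per part = 162 / 6 = 27
First share = 1 * 27 = 27
Second share = 5 * 27 = 135
Larger share = 135

135


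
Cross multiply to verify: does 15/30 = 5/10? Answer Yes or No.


Cross multiply to check 15/30 = 5/10
Left cross product: 15 * 10 = 150
Right cross product: 30 * 5 = 150
150 = 150
Equal, so proportions match => Yes

Yes


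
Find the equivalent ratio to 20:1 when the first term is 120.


Original ratio: 20:1
First term target: 120
Scale factor = 120 / 20 = 6
Multiply second term: 1 * 6 = 6
Equivalent ratio = 120:6

120:6


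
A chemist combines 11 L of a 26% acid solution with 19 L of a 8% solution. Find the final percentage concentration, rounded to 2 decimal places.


Solute in mixture 1 = 26% of 11 L = 11*26/100 = 143/50 L
Solute in mixture 2 = 8% of 19 L = 19*8/100 = 38/25 L
Total solute = 143/50 + 38/25 = 219/50 L
Total volume = 11 + 19 = 30 L
Final concentration = 219/50/30 * 100 = 14.60%

14.60


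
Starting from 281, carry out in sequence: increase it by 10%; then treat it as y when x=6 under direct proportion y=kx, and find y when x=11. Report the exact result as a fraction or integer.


Start with 281.
Step 1: Increase by 10%: 281 * 110/100 = 3091/10
Step 2: Direct prop: k = (3091/10)/6; new y = k*11 = 3091/10*11/6 = 34001/60
Final result = 34001/60

34001/60


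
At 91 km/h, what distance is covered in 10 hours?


Using distance = speed * time
Speed = 91 km/h
Time = 10 hours
Distance = 91 * 10
= 910 km

910


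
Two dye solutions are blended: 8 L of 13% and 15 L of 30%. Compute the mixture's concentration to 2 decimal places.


Solute in mixture 1 = 13% of 8 L = 8*13/100 = 26/25 L
Solute in mixture 2 = 30% of 15 L = 15*30/100 = 9/2 L
Total solute = 26/25 + 9/2 = 277/50 L
Total volume = 8 + 15 = 23 L
Final concentration = 277/50/23 * 100 = 24.09%

24.09


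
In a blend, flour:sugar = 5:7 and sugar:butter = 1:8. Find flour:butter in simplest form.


Given a:b = 5:7 and b:c = 1:8
Make b consistent. Multiply first ratio by 1: a:b = 5:7
Multiply second ratio by 7: b:c = 7:56
Now b = 7 in both, so a:b:c = 5:7:56
Therefore a:c = 5:56
Simplify by GCD: a:c = 5:56

5:56


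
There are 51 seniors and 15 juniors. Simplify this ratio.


Find GCD(51, 15)
GCD = 3
Divide both by 3: 51/3 = 17, 15/3 = 5
Simplified ratio = 17:5

17:5


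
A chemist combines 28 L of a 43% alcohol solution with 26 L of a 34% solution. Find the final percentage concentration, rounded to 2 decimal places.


Solute in mixture 1 = 43% of 28 L = 28*43/100 = 301/25 L
Solute in mixture 2 = 34% of 26 L = 26*34/100 = 221/25 L
Total solute = 301/25 + 221/25 = 522/25 L
Total volume = 28 + 26 = 54 L
Final concentration = 522/25/54 * 100 = 38.67%

38.67


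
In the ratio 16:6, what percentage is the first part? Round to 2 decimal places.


Total parts = 16 + 6 = 22
First part fraction = 16/22
Percentage = (16/22) * 100
= 0.727273 * 100
= 72.73%

72.73


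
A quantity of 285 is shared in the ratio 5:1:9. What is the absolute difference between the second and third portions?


Total parts = 5 + 1 + 9 = 15
Value per part = 285 / 15 = 19
Shares: 5*19=95, 1*19=19, 9*19=171
Second share = 19, third share = 171
Difference = |19 - 171| = 152

152


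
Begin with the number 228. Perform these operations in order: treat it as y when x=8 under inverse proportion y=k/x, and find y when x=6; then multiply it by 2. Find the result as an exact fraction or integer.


Start with 228.
Step 1: Inverse prop: k = (228)*8; new y = k/6 = 228*8/6 = 304
Step 2: Multiply by 2: 304 * 2 = 608
Final result = 608

608


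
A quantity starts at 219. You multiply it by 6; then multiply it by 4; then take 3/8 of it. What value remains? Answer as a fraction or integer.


Start with 219.
Step 1: Multiply by 6: 219 * 6 = 1314
Step 2: Multiply by 4: 1314 * 4 = 5256
Step 3: Take 3/8: 5256 * 3/8 = 1971
Final result = 1971

1971


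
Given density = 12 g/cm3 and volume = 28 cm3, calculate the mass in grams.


Using mass = density * volume
Density = 12 g/cm3
Volume = 28 cm3
Mass = 12 * 28
= 336 g

336


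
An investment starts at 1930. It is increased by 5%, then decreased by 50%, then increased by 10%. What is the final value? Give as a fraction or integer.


Start: 1930
Step 1: increase by 5% => multiply by 105/100
  1930 * 105/100 = 4053/2
Step 2: decrease by 50% => multiply by 50/100
  4053/2 * 50/100 = 4053/4
Step 3: increase by 10% => multiply by 110/100
  4053/4 * 110/100 = 44583/40
Final value = 44583/40

44583/40


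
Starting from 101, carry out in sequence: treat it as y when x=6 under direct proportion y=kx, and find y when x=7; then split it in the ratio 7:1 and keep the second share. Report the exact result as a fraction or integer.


Start with 101.
Step 1: Direct prop: k = (101)/6; new y = k*7 = 101*7/6 = 707/6
Step 2: Split 7:1, second share = 707/6 * 1/8 = 707/48
Final result = 707/48

707/48


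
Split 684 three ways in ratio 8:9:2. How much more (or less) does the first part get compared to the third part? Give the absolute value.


Total parts = 8 + 9 + 2 = 19
Value per part = 684 / 19 = 36
Shares: 8*36=288, 9*36=324, 2*36=72
First share = 288, third share = 72
Difference = |288 - 72| = 216

216


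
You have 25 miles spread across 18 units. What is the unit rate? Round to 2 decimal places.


Total miles = 25
Number of units = 18
Unit rate = 25 / 18
= 1.39 miles per unit

1.39


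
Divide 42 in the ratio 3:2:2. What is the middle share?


Ratio = 3:2:2
Total parts = 3 + 2 + 2 = 7
Value per part = 42 / 7 = 6
First share = 3 * 6 = 18
Middle share = 2 * 6 = 12
Third share = 2 * 6 = 12

12


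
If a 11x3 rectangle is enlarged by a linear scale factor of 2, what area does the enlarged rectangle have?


Original dimensions: 11 x 3
Enlargement factor = 2
New width = 11 * 2 = 22
New height = 3 * 2 = 6
New area = 22 * 6 = 132

132


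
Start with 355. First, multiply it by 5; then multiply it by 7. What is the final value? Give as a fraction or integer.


Start with 355.
Step 1: Multiply by 5: 355 * 5 = 1775
Step 2: Multiply by 7: 1775 * 7 = 12425
Final result = 12425

12425


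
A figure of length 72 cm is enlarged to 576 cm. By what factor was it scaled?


Original length = 72 cm
Scaled length = 576 cm
Scale factor = 576 / 72
= 8

8


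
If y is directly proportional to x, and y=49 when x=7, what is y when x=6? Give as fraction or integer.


Direct proportion: y = kx
Find k: k = 49/7 = 7
Compute y at x=6: y = 7 * 6
y = 42

42


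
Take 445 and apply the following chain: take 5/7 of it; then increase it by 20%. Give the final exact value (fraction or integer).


Start with 445.
Step 1: Take 5/7: 445 * 5/7 = 2225/7
Step 2: Increase by 20%: 2225/7 * 120/100 = 2670/7
Final result = 2670/7

2670/7


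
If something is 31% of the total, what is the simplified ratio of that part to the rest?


Part = 31%, Remainder = 69%
Ratio = 31:69
GCD(31, 69) = 1
Simplify: 31:69 = 31:69

31:69


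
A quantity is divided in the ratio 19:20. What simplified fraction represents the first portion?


Total parts = 19 + 20 = 39
First part fraction = 19/39
Simplify: 19/39 = 19/39

19/39


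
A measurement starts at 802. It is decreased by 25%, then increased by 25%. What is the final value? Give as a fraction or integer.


Start: 802
Step 1: decrease by 25% => multiply by 75/100
  802 * 75/100 = 1203/2
Step 2: increase by 25% => multiply by 125/100
  1203/2 * 125/100 = 6015/8
Final value = 6015/8

6015/8


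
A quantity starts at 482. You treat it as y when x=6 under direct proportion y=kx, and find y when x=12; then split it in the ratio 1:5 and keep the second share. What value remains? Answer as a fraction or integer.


Start with 482.
Step 1: Direct prop: k = (482)/6; new y = k*12 = 482*12/6 = 964
Step 2: Split 1:5, second share = 964 * 5/6 = 2410/3
Final result = 2410/3

2410/3


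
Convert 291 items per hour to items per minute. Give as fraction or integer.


Converting from per hour to per minute
Rate = 291 items per hour
Divide by 60: 291/60
= 97/20 items per minute

97/20


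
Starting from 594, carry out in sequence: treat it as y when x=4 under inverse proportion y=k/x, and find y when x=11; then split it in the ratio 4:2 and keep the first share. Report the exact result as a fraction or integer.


Start with 594.
Step 1: Inverse prop: k = (594)*4; new y = k/11 = 594*4/11 = 216
Step 2: Split 4:2, first share = 216 * 4/6 = 144
Final result = 144

144


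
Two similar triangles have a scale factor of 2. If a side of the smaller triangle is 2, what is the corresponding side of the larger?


Similar triangles have proportional sides
Scale factor = 2
Smaller side = 2
Corresponding larger side = 2 * 2
= 4

4


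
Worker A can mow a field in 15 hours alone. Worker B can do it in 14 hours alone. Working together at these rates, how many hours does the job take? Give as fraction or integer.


Rate of A = 1/15 job per hour
Rate of B = 1/14 job per hour
Combined rate = 1/15 + 1/14
Find common denominator: (14 + 15)/(15*14) = 29/210
Combined rate = 29/210 job per hour
Time together = 1 / (29/210) = 210/29 hours

210/29


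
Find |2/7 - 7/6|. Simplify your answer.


Simplify: 2/7 = 2/7 and 7/6 = 7/6
Find common denominator: LCD = 42
Convert: 12/42 and 49/42
Difference = |12 - 49|/42 = 37/42
Simplified = 37/42

37/42


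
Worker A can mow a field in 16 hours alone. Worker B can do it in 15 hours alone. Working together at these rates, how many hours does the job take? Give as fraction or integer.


Rate of A = 1/16 job per hour
Rate of B = 1/15 job per hour
Combined rate = 1/16 + 1/15
Find common denominator: (15 + 16)/(16*15) = 31/240
Combined rate = 31/240 job per hour
Time together = 1 / (31/240) = 240/31 hours

240/31


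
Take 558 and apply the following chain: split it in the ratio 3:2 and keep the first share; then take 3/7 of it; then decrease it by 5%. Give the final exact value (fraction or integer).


Start with 558.
Step 1: Split 3:2, first share = 558 * 3/5 = 1674/5
Step 2: Take 3/7: 1674/5 * 3/7 = 5022/35
Step 3: Decrease by 5%: 5022/35 * 95/100 = 47709/350
Final result = 47709/350

47709/350


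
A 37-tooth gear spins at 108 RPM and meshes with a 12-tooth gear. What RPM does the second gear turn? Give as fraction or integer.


Gear ratio: teeth_A * RPM_A = teeth_B * RPM_B
37 * 108 = 12 * RPM_B
3996 = 12 * RPM_B
RPM_B = 3996 / 12
RPM_B = 333

333


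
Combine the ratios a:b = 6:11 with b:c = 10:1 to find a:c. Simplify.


Given a:b = 6:11 and b:c = 10:1
Make b consistent. Multiply first ratio by 10: a:b = 60:110
Multiply second ratio by 11: b:c = 110:11
Now b = 110 in both, so a:b:c = 60:110:11
Therefore a:c = 60:11
Simplify by GCD: a:c = 60:11

60:11


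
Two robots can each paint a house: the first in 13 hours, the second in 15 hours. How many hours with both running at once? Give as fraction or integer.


Rate of A = 1/13 job per hour
Rate of B = 1/15 job per hour
Combined rate = 1/13 + 1/15
Find common denominator: (15 + 13)/(13*15) = 28/195
Combined rate = 28/195 job per hour
Time together = 1 / (28/195) = 195/28 hours

195/28


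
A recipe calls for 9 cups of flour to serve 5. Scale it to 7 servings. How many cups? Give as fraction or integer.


Original: 9 cups for 5 servings
Target servings = 7
Scaling factor = 7/5
New amount = 9 * 7/5
= 63/5
= 63/5 cups

63/5


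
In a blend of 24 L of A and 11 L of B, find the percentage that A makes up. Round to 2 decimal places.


Volume of A = 24 L
Volume of B = 11 L
Total volume = 24 + 11 = 35 L
Percentage of A = (24/35) * 100
= 68.57%

68.57


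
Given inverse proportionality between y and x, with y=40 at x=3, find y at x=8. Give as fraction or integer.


Inverse proportion: y = k/x
Find k: k = 3 * 40 = 120
Compute y at x=8: y = 120/8
y = 15

15


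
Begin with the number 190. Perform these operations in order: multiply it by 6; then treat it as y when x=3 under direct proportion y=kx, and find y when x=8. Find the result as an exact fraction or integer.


Start with 190.
Step 1: Multiply by 6: 190 * 6 = 1140
Step 2: Direct prop: k = (1140)/3; new y = k*8 = 1140*8/3 = 3040
Final result = 3040

3040


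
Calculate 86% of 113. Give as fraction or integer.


Compute 86% of 113
Convert percentage: 86% = 86/100
Multiply: 113 * 86/100
= 9718/100
= 4859/50

4859/50


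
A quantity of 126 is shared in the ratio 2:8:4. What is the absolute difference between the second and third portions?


Total parts = 2 + 8 + 4 = 14
Value per part = 126 / 14 = 9
Shares: 2*9=18, 8*9=72, 4*9=36
Second share = 72, third share = 36
Difference = |72 - 36| = 36

36


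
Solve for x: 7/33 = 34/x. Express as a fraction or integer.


Setting up: 7/33 = 34/x
Cross multiply: 7 * x = 33 * 34
7x = 1122
x = 1122/7
x = 1122/7

1122/7


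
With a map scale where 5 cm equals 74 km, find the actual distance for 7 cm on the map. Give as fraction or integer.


Map scale: 5 cm = 74 km
Measured distance on map = 7 cm
Set up proportion: 7 * 74 / 5
= 518 / 5
= 518/5 km

518/5


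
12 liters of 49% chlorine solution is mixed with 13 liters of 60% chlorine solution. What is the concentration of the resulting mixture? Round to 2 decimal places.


Solute in mixture 1 = 49% of 12 L = 12*49/100 = 147/25 L
Solute in mixture 2 = 60% of 13 L = 13*60/100 = 39/5 L
Total solute = 147/25 + 39/5 = 342/25 L
Total volume = 12 + 13 = 25 L
Final concentration = 342/25/25 * 100 = 54.72%

54.72


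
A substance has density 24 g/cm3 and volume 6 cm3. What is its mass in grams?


Using mass = density * volume
Density = 24 g/cm3
Volume = 6 cm3
Mass = 24 * 6
= 144 g

144


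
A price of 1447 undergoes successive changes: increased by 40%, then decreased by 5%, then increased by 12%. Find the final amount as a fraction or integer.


Start: 1447
Step 1: increase by 40% => multiply by 140/100
  1447 * 140/100 = 10129/5
Step 2: decrease by 5% => multiply by 95/100
  10129/5 * 95/100 = 192451/100
Step 3: increase by 12% => multiply by 112/100
  192451/100 * 112/100 = 1347157/625
Final value = 1347157/625

1347157/625


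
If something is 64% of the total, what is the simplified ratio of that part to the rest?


Part = 64%, Remainder = 36%
Ratio = 64:36
GCD(64, 36) = 4
Simplify: 16:9 = 16:9

16:9


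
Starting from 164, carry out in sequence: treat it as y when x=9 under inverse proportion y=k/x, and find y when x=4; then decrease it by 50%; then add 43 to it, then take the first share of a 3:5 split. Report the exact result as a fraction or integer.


Start with 164.
Step 1: Inverse prop: k = (164)*9; new y = k/4 = 164*9/4 = 369
Step 2: Decrease by 50%: 369 * 50/100 = 369/2
Step 3: Add 43: 369/2+43=455/2; split 3:5 first = 455/2*3/8 = 1365/16
Final result = 1365/16

1365/16


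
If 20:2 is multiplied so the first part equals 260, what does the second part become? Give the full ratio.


Original ratio: 20:2
First term target: 260
Scale factor = 260 / 20 = 13
Multiply second term: 2 * 13 = 26
Equivalent ratio = 260:26

260:26


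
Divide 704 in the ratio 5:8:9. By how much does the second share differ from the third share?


Total parts = 5 + 8 + 9 = 22
Value per part = 704 / 22 = 32
Shares: 5*32=160, 8*32=256, 9*32=288
Second share = 256, third share = 288
Difference = |256 - 288| = 32

32


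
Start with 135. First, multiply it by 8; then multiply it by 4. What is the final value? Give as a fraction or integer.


Start with 135.
Step 1: Multiply by 8: 135 * 8 = 1080
Step 2: Multiply by 4: 1080 * 4 = 4320
Final result = 4320

4320


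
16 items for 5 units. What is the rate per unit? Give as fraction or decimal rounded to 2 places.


Total items = 16
Number of units = 5
Unit rate = 16 / 5
= 3.20 items per unit

3.20


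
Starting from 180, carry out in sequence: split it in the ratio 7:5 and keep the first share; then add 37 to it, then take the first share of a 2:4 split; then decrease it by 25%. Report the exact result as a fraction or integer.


Start with 180.
Step 1: Split 7:5, first share = 180 * 7/12 = 105
Step 2: Add 37: 105+37=142; split 2:4 first = 142*2/6 = 142/3
Step 3: Decrease by 25%: 142/3 * 75/100 = 71/2
Final result = 71/2

71/2


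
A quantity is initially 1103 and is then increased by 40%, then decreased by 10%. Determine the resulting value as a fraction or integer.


Start: 1103
Step 1: increase by 40% => multiply by 140/100
  1103 * 140/100 = 7721/5
Step 2: decrease by 10% => multiply by 90/100
  7721/5 * 90/100 = 69489/50
Final value = 69489/50

69489/50


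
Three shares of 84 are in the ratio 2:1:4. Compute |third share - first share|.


Total parts = 2 + 1 + 4 = 7
Value per part = 84 / 7 = 12
Shares: 2*12=24, 1*12=12, 4*12=48
Third share = 48, first share = 24
Difference = |48 - 24| = 24

24


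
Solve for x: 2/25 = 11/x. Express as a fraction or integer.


Setting up: 2/25 = 11/x
Cross multiply: 2 * x = 25 * 11
2x = 275
x = 275/2
x = 275/2

275/2


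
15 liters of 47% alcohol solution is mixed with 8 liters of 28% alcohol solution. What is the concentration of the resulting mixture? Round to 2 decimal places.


Solute in mixture 1 = 47% of 15 L = 15*47/100 = 141/20 L
Solute in mixture 2 = 28% of 8 L = 8*28/100 = 56/25 L
Total solute = 141/20 + 56/25 = 929/100 L
Total volume = 15 + 8 = 23 L
Final concentration = 929/100/23 * 100 = 40.39%

40.39


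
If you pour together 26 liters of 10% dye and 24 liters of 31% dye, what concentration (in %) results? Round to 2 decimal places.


Solute in mixture 1 = 10% of 26 L = 26*10/100 = 13/5 L
Solute in mixture 2 = 31% of 24 L = 24*31/100 = 186/25 L
Total solute = 13/5 + 186/25 = 251/25 L
Total volume = 26 + 24 = 50 L
Final concentration = 251/25/50 * 100 = 20.08%

20.08


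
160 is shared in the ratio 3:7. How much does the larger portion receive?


Total parts = 3 + 7 = 10
Value per part = 160 / 10 = 16
First share = 3 * 16 = 48
Second share = 7 * 16 = 112
Larger share = 112

112


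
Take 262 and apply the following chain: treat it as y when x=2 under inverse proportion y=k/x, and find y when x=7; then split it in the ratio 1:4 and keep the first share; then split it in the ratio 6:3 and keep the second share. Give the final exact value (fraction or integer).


Start with 262.
Step 1: Inverse prop: k = (262)*2; new y = k/7 = 262*2/7 = 524/7
Step 2: Split 1:4, first share = 524/7 * 1/5 = 524/35
Step 3: Split 6:3, second share = 524/35 * 3/9 = 524/105
Final result = 524/105

524/105


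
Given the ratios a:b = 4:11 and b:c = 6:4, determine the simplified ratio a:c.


Given a:b = 4:11 and b:c = 6:4
Make b consistent. Multiply first ratio by 6: a:b = 24:66
Multiply second ratio by 11: b:c = 66:44
Now b = 66 in both, so a:b:c = 24:66:44
Therefore a:c = 24:44
Simplify by GCD: a:c = 6:11

6:11


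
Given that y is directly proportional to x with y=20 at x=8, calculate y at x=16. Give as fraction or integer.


Direct proportion: y = kx
Find k: k = 20/8 = 5/2
Compute y at x=16: y = 5/2 * 16
y = 40

40


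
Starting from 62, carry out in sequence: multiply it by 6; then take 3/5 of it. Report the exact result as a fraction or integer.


Start with 62.
Step 1: Multiply by 6: 62 * 6 = 372
Step 2: Take 3/5: 372 * 3/5 = 1116/5
Final result = 1116/5

1116/5


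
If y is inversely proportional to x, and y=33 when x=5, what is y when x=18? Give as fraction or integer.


Inverse proportion: y = k/x
Find k: k = 5 * 33 = 165
Compute y at x=18: y = 165/18
y = 55/6

55/6


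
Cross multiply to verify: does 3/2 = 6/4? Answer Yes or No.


Cross multiply to check 3/2 = 6/4
Left cross product: 3 * 4 = 12
Right cross product: 2 * 6 = 12
12 = 12
Equal, so proportions match => Yes

Yes


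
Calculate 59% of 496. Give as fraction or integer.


Compute 59% of 496
Convert percentage: 59% = 59/100
Multiply: 496 * 59/100
= 29264/100
= 7316/25

7316/25


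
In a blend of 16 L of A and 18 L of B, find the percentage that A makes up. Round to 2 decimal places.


Volume of A = 16 L
Volume of B = 18 L
Total volume = 16 + 18 = 34 L
Percentage of A = (16/34) * 100
= 47.06%

47.06


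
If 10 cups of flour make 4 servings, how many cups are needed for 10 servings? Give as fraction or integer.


Original: 10 cups for 4 servings
Target servings = 10
Scaling factor = 10/4
New amount = 10 * 10/4
= 100/4
= 25 cups

25


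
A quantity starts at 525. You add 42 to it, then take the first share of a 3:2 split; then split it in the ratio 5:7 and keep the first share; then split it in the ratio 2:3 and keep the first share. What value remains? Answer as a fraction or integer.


Start with 525.
Step 1: Add 42: 525+42=567; split 3:2 first = 567*3/5 = 1701/5
Step 2: Split 5:7, first share = 1701/5 * 5/12 = 567/4
Step 3: Split 2:3, first share = 567/4 * 2/5 = 567/10
Final result = 567/10

567/10


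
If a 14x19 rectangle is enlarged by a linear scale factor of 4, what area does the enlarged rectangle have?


Original dimensions: 14 x 19
Enlargement factor = 4
New width = 14 * 4 = 56
New height = 19 * 4 = 76
New area = 56 * 76 = 4256

4256


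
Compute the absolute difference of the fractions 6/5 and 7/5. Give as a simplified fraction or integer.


Simplify: 6/5 = 6/5 and 7/5 = 7/5
Find common denominator: LCD = 5
Convert: 6/5 and 7/5
Difference = |6 - 7|/5 = 1/5
Simplified = 1/5

1/5


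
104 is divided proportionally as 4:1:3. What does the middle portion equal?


Ratio = 4:1:3
Total parts = 4 + 1 + 3 = 8
Value per part = 104 / 8 = 13
First share = 4 * 13 = 52
Middle share = 1 * 13 = 13
Third share = 3 * 13 = 39

13


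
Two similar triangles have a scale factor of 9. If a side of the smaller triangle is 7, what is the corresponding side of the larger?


Similar triangles have proportional sides
Scale factor = 9
Smaller side = 7
Corresponding larger side = 7 * 9
= 63

63


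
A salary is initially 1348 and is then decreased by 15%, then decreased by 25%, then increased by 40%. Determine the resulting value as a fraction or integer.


Start: 1348
Step 1: decrease by 15% => multiply by 85/100
  1348 * 85/100 = 5729/5
Step 2: decrease by 25% => multiply by 75/100
  5729/5 * 75/100 = 17187/20
Step 3: increase by 40% => multiply by 140/100
  17187/20 * 140/100 = 120309/100
Final value = 120309/100

120309/100


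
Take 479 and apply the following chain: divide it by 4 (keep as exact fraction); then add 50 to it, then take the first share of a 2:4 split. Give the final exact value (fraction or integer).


Start with 479.
Step 1: Divide by 4: 479 / 4 = 479/4
Step 2: Add 50: 479/4+50=679/4; split 2:4 first = 679/4*2/6 = 679/12
Final result = 679/12

679/12


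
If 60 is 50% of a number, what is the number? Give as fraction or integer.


Given: 60 is 50% of the whole
Set up: 60 = 50/100 * whole
whole = 60 * 100 / 50
whole = 6000 / 50
whole = 120

120


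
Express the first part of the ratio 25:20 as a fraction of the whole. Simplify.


Total parts = 25 + 20 = 45
First part fraction = 25/45
Simplify: 25/45 = 5/9

5/9


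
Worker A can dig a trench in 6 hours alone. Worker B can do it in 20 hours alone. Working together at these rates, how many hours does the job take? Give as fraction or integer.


Rate of A = 1/6 job per hour
Rate of B = 1/20 job per hour
Combined rate = 1/6 + 1/20
Find common denominator: (20 + 6)/(6*20) = 26/120
Combined rate = 13/60 job per hour
Time together = 1 / (13/60) = 60/13 hours

60/13


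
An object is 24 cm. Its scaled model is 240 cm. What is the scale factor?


Original length = 24 cm
Scaled length = 240 cm
Scale factor = 240 / 24
= 10

10


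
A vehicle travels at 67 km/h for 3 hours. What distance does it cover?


Using distance = speed * time
Speed = 67 km/h
Time = 3 hours
Distance = 67 * 3
= 201 km

201


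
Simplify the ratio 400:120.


Find GCD(400, 120)
GCD = 40
Divide both by 40: 400/40 = 10, 120/40 = 3
Simplified ratio = 10:3

10:3


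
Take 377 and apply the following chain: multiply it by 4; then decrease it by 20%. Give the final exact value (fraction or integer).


Start with 377.
Step 1: Multiply by 4: 377 * 4 = 1508
Step 2: Decrease by 20%: 1508 * 80/100 = 6032/5
Final result = 6032/5

6032/5


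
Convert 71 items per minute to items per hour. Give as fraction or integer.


Converting from per minute to per hour
Rate = 71 items per minute
Multiply by 60: 71 * 60
= 4260 items per hour

4260


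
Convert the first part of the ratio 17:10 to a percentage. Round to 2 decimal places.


Total parts = 17 + 10 = 27
First part fraction = 17/27
Percentage = (17/27) * 100
= 0.62963 * 100
= 62.96%

62.96


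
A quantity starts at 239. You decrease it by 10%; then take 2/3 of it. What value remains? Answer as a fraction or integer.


Start with 239.
Step 1: Decrease by 10%: 239 * 90/100 = 2151/10
Step 2: Take 2/3: 2151/10 * 2/3 = 717/5
Final result = 717/5

717/5


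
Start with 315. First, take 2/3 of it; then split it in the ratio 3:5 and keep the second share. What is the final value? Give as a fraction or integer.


Start with 315.
Step 1: Take 2/3: 315 * 2/3 = 210
Step 2: Split 3:5, second share = 210 * 5/8 = 525/4
Final result = 525/4

525/4


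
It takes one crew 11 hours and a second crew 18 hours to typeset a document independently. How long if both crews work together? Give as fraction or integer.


Rate of A = 1/11 job per hour
Rate of B = 1/18 job per hour
Combined rate = 1/11 + 1/18
Find common denominator: (18 + 11)/(11*18) = 29/198
Combined rate = 29/198 job per hour
Time together = 1 / (29/198) = 198/29 hours

198/29


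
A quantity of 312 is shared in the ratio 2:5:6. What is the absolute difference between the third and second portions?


Total parts = 2 + 5 + 6 = 13
Value per part = 312 / 13 = 24
Shares: 2*24=48, 5*24=120, 6*24=144
Third share = 144, second share = 120
Difference = |144 - 120| = 24

24


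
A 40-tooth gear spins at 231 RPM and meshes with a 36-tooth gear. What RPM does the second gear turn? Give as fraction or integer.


Gear ratio: teeth_A * RPM_A = teeth_B * RPM_B
40 * 231 = 36 * RPM_B
9240 = 36 * RPM_B
RPM_B = 9240 / 36
RPM_B = 770/3

770/3


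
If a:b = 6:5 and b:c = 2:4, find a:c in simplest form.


Given a:b = 6:5 and b:c = 2:4
Make b consistent. Multiply first ratio by 2: a:b = 12:10
Multiply second ratio by 5: b:c = 10:20
Now b = 10 in both, so a:b:c = 12:10:20
Therefore a:c = 12:20
Simplify by GCD: a:c = 3:5

3:5


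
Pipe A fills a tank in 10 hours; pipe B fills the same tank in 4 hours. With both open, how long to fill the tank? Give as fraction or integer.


Rate of A = 1/10 job per hour
Rate of B = 1/4 job per hour
Combined rate = 1/10 + 1/4
Find common denominator: (4 + 10)/(10*4) = 14/40
Combined rate = 7/20 job per hour
Time together = 1 / (7/20) = 20/7 hours

20/7


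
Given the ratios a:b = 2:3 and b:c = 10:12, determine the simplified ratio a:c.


Given a:b = 2:3 and b:c = 10:12
Make b consistent. Multiply first ratio by 10: a:b = 20:30
Multiply second ratio by 3: b:c = 30:36
Now b = 30 in both, so a:b:c = 20:30:36
Therefore a:c = 20:36
Simplify by GCD: a:c = 5:9

5:9


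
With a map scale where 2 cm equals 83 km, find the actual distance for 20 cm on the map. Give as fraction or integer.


Map scale: 2 cm = 83 km
Measured distance on map = 20 cm
Set up proportion: 20 * 83 / 2
= 1660 / 2
= 830 km

830


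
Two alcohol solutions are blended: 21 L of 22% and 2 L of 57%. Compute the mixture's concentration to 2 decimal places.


Solute in mixture 1 = 22% of 21 L = 21*22/100 = 231/50 L
Solute in mixture 2 = 57% of 2 L = 2*57/100 = 57/50 L
Total solute = 231/50 + 57/50 = 144/25 L
Total volume = 21 + 2 = 23 L
Final concentration = 144/25/23 * 100 = 25.04%

25.04


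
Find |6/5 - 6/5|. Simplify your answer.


Simplify: 6/5 = 6/5 and 6/5 = 6/5
Find common denominator: LCD = 5
Convert: 6/5 and 6/5
Difference = |6 - 6|/5 = 0/5
Simplified = 0

0


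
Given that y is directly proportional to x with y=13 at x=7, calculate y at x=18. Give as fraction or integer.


Direct proportion: y = kx
Find k: k = 13/7 = 13/7
Compute y at x=18: y = 13/7 * 18
y = 234/7

234/7


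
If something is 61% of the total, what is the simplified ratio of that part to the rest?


Part = 61%, Remainder = 39%
Ratio = 61:39
GCD(61, 39) = 1
Simplify: 61:39 = 61:39

61:39


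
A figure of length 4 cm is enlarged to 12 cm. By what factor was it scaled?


Original length = 4 cm
Scaled length = 12 cm
Scale factor = 12 / 4
= 3

3


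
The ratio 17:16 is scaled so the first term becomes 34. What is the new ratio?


Original ratio: 17:16
First term target: 34
Scale factor = 34 / 17 = 2
Multiply second term: 16 * 2 = 32
Equivalent ratio = 34:32

34:32


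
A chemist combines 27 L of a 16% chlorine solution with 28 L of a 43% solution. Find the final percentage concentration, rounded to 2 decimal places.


Solute in mixture 1 = 16% of 27 L = 27*16/100 = 108/25 L
Solute in mixture 2 = 43% of 28 L = 28*43/100 = 301/25 L
Total solute = 108/25 + 301/25 = 409/25 L
Total volume = 27 + 28 = 55 L
Final concentration = 409/25/55 * 100 = 29.75%

29.75
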